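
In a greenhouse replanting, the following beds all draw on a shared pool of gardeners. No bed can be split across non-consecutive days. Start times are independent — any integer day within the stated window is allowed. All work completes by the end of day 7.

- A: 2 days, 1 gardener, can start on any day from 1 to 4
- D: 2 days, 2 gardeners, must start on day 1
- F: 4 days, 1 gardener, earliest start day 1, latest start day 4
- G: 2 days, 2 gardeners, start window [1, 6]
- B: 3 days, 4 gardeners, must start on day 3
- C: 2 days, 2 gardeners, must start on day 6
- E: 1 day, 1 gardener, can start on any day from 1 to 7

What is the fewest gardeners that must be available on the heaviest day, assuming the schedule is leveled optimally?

5

Early-start (A@1, D@1, F@1, G@1, B@3, C@6, E@1) gives peak 7: d1:7  d2:6  d3:5  d4:5  d5:4  d6:2  d7:2.
Shift G→6.
Schedule A@1, D@1, F@1, G@6, B@3, C@6, E@1: d1:5  d2:4  d3:5  d4:5  d5:4  d6:4  d7:4 — peak 5.
Total gardener-days = 31 over 7 days ⇒ peak ≥ ⌈31/7⌉ = 5, so 5 is optimal.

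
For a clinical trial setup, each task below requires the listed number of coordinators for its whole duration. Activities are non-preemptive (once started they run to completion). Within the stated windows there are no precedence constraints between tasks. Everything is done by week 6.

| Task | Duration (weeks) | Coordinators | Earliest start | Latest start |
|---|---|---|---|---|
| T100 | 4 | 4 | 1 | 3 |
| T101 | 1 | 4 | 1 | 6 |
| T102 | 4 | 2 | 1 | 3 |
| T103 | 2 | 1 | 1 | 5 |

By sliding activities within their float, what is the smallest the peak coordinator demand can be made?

Early-start (T100@1, T101@1, T102@1, T103@1) gives peak 11: w1:11  w2:7  w3:6  w4:6  w5:0  w6:0.
Shift T101→5, T103→5.
Schedule T100@1, T101@5, T102@1, T103@5: w1:6  w2:6  w3:6  w4:6  w5:5  w6:1 — peak 6.

6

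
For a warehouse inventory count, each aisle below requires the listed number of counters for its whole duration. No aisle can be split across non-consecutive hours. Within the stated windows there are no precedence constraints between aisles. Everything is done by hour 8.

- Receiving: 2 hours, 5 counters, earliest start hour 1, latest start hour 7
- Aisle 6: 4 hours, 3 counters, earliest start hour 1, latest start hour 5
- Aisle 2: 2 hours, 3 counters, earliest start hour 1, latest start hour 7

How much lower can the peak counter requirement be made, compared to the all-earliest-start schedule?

Early-start peak: h1:11  h2:11  h3:3  h4:3  h5:0  h6:0  h7:0  h8:0 ⇒ 11.
Leveled (Receiving@1, Aisle 6@3, Aisle 2@7): h1:5  h2:5  h3:3  h4:3  h5:3  h6:3  h7:3  h8:3 ⇒ 5.
Reduction 11 − 5 = 6.

6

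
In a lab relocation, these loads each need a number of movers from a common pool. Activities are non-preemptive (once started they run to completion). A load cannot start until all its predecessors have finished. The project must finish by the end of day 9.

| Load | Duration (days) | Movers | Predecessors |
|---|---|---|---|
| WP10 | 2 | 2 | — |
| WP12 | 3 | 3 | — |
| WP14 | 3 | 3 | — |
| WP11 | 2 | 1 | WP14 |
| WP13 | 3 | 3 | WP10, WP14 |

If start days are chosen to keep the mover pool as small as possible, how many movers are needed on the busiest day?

5

Early-start (WP10@1, WP12@1, WP14@1, WP11@4, WP13@4) gives peak 8: d1:8  d2:8  d3:6  d4:4  d5:4  d6:3  d7:0  d8:0  d9:0.
Shift WP14→4, WP11→7, WP13→7.
Schedule WP10@1, WP12@1, WP14@4, WP11@7, WP13@7: d1:5  d2:5  d3:3  d4:3  d5:3  d6:3  d7:4  d8:4  d9:3 — peak 5.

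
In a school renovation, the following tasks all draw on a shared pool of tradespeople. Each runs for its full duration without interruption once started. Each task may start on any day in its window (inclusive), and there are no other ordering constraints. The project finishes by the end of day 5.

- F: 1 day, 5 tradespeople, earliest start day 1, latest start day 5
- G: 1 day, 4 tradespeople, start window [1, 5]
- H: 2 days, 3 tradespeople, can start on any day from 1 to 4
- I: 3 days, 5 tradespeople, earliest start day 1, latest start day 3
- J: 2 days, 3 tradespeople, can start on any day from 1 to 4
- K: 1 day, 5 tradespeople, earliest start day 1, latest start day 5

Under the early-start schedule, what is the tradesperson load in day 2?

At early start, day 2 has: H, I, J.
Demand: 3 + 5 + 3 = 11.

11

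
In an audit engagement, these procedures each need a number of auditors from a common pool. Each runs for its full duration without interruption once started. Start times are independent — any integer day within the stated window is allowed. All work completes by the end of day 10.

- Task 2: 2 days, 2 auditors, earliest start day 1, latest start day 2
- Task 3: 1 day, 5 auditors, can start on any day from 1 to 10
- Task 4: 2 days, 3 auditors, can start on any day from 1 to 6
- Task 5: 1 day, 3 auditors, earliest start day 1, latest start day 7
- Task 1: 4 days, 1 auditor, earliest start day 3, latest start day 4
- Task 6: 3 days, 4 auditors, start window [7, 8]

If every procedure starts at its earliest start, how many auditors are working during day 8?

4

At early start, day 8 has: Task 6.
Demand: 4 = 4.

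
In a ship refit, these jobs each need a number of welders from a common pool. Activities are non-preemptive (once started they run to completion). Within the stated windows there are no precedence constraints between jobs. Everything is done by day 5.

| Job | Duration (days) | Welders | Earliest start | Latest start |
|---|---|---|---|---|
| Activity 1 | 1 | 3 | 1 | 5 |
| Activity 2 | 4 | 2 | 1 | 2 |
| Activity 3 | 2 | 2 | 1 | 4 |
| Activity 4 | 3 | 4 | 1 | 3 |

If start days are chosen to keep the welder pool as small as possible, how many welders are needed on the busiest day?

6

Early-start (Activity 1@1, Activity 2@1, Activity 3@1, Activity 4@1) gives peak 11: d1:11  d2:8  d3:6  d4:2  d5:0.
Shift Activity 2→2, Activity 4→3.
Schedule Activity 1@1, Activity 2@2, Activity 3@1, Activity 4@3: d1:5  d2:4  d3:6  d4:6  d5:6 — peak 6.
Total welder-days = 27 over 5 days ⇒ peak ≥ ⌈27/5⌉ = 6, so 6 is optimal.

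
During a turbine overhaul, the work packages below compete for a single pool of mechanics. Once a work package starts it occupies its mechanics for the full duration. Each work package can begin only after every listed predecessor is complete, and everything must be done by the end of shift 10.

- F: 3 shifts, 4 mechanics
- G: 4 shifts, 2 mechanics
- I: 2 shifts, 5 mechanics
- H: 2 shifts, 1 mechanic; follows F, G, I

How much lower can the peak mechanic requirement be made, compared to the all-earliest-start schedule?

5

Early-start peak: s1:11  s2:11  s3:6  s4:2  s5:1  s6:1  s7:0  s8:0  s9:0  s10:0 ⇒ 11.
Leveled (F@1, G@1, I@5, H@7): s1:6  s2:6  s3:6  s4:2  s5:5  s6:5  s7:1  s8:1  s9:0  s10:0 ⇒ 6.
Reduction 11 − 6 = 5.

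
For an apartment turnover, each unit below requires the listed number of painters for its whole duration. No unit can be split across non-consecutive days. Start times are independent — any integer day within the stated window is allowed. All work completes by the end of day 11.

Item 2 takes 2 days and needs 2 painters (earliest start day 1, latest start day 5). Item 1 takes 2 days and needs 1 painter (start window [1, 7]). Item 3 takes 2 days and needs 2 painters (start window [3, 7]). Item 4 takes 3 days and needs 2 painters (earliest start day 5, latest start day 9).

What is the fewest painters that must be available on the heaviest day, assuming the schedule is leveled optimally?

2

Early-start (Item 2@1, Item 1@1, Item 3@3, Item 4@5) gives peak 3: d1:3  d2:3  d3:2  d4:2  d5:2  d6:2  d7:2  d8:0  d9:0  d10:0  d11:0.
Shift Item 1→3, Item 3→5, Item 4→7.
Schedule Item 2@1, Item 1@3, Item 3@5, Item 4@7: d1:2  d2:2  d3:1  d4:1  d5:2  d6:2  d7:2  d8:2  d9:2  d10:0  d11:0 — peak 2.
Total painter-days = 16 over 11 days ⇒ peak ≥ ⌈16/11⌉ = 2, so 2 is optimal.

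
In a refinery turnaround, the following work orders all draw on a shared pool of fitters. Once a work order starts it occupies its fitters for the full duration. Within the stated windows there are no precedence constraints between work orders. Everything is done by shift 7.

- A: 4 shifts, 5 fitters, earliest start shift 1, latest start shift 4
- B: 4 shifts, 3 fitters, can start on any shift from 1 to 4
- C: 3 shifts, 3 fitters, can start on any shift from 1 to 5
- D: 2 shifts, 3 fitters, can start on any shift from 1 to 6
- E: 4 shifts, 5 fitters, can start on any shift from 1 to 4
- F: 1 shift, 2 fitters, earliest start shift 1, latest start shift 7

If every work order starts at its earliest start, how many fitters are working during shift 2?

19

At early start, shift 2 has: A, B, C, D, E.
Demand: 5 + 3 + 3 + 3 + 5 = 19.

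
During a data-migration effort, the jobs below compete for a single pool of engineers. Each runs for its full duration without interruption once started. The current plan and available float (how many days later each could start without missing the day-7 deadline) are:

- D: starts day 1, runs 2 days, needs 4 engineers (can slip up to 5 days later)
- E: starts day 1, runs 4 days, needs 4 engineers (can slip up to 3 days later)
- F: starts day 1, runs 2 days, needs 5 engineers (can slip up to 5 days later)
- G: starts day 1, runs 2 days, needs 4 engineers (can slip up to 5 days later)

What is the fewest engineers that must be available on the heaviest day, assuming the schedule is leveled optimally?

Early-start (D@1, E@1, F@1, G@1) gives peak 17: d1:17  d2:17  d3:4  d4:4  d5:0  d6:0  d7:0.
Shift F→5, G→3.
Schedule D@1, E@1, F@5, G@3: d1:8  d2:8  d3:8  d4:8  d5:5  d6:5  d7:0 — peak 8.

8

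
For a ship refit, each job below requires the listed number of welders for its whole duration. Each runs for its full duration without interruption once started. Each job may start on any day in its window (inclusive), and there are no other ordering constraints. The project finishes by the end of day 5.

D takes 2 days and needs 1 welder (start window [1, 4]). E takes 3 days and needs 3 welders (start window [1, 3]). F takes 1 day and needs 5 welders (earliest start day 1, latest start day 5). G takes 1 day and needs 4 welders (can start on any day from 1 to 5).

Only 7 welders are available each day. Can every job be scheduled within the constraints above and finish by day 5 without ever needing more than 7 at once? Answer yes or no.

Schedule D@1, E@1, F@4, G@5: d1:4  d2:4  d3:3  d4:5  d5:4 — peak 5 ≤ 7.

yes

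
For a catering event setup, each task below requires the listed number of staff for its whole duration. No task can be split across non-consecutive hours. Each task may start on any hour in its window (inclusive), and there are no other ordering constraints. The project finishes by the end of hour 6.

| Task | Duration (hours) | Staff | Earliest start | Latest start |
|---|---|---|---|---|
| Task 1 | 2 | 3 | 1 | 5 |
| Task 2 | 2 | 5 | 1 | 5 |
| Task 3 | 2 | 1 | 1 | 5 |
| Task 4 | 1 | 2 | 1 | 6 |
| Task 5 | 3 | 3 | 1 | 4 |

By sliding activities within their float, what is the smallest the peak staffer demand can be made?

6

Early-start (Task 1@1, Task 2@1, Task 3@1, Task 4@1, Task 5@1) gives peak 14: h1:14  h2:12  h3:3  h4:0  h5:0  h6:0.
Shift Task 2→4, Task 3→3, Task 4→3.
Schedule Task 1@1, Task 2@4, Task 3@3, Task 4@3, Task 5@1: h1:6  h2:6  h3:6  h4:6  h5:5  h6:0 — peak 6.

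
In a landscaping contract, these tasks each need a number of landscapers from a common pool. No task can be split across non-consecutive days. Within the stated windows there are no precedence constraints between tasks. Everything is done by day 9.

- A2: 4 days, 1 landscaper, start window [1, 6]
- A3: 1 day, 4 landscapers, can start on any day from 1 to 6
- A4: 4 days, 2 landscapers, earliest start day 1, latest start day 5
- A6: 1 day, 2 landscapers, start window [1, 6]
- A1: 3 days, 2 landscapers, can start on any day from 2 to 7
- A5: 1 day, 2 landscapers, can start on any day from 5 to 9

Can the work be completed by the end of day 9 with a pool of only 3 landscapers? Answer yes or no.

The minimum achievable peak is 4; 3 < 4, so no feasible schedule stays within the cap.

no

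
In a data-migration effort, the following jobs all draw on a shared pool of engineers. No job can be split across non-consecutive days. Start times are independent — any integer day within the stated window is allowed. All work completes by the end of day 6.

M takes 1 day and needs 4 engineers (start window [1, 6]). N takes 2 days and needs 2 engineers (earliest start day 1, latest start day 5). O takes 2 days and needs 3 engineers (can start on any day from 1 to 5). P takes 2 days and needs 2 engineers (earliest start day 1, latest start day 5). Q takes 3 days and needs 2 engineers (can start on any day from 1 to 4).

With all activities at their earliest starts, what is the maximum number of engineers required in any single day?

Early-start schedule: M@1, N@1, O@1, P@1, Q@1.
Load per day: day 1: 13, day 2: 9, day 3: 2, day 4: 0, day 5: 0, day 6: 0.
Peak is 13.

13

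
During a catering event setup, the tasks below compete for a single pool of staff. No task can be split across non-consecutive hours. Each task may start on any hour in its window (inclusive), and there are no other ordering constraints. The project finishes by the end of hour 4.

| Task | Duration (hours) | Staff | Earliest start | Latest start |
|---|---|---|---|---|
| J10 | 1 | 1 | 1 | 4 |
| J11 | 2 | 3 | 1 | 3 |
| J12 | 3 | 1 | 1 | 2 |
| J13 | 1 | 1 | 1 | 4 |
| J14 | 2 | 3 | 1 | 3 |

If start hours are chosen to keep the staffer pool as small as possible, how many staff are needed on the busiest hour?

Early-start (J10@1, J11@1, J12@1, J13@1, J14@1) gives peak 9: h1:9  h2:7  h3:1  h4:0.
Shift J13→2, J14→3.
Schedule J10@1, J11@1, J12@1, J13@2, J14@3: h1:5  h2:5  h3:4  h4:3 — peak 5.
Total staffer-hours = 17 over 4 hours ⇒ peak ≥ ⌈17/4⌉ = 5, so 5 is optimal.

5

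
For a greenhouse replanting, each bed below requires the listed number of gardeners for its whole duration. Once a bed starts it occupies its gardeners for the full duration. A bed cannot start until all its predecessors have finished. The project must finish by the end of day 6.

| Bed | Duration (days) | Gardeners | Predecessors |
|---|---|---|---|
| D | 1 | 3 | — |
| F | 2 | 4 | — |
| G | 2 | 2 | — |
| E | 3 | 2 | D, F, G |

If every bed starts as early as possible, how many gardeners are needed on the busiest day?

Early-start schedule: D@1, F@1, G@1, E@3.
Load per day: day 1: 9, day 2: 6, day 3: 2, day 4: 2, day 5: 2, day 6: 0.
Peak is 9.

9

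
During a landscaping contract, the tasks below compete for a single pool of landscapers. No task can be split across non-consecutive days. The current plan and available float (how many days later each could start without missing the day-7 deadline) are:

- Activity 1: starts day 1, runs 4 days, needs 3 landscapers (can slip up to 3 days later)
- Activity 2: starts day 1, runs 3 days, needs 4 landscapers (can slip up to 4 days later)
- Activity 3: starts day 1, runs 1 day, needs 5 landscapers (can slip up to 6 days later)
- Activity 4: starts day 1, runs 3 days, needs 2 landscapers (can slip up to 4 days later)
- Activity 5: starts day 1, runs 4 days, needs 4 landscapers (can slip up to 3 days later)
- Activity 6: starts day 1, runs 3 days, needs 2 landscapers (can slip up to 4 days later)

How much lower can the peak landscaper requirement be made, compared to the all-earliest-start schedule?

11

Early-start peak: d1:20  d2:15  d3:15  d4:7  d5:0  d6:0  d7:0 ⇒ 20.
Leveled (Activity 1@1, Activity 2@1, Activity 3@7, Activity 4@1, Activity 5@4, Activity 6@4): d1:9  d2:9  d3:9  d4:9  d5:6  d6:6  d7:9 ⇒ 9.
Reduction 20 − 9 = 11.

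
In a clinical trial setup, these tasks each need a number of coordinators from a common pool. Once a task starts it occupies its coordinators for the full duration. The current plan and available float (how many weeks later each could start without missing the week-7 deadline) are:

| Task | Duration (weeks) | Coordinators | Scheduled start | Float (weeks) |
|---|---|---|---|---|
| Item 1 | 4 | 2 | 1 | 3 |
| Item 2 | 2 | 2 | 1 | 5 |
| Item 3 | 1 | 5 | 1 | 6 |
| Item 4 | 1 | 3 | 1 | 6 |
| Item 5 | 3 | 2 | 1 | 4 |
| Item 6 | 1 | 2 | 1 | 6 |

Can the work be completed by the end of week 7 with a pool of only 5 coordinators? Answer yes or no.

Schedule Item 1@1, Item 2@1, Item 3@6, Item 4@5, Item 5@3, Item 6@7: w1:4  w2:4  w3:4  w4:4  w5:5  w6:5  w7:2 — peak 5 ≤ 5.

yes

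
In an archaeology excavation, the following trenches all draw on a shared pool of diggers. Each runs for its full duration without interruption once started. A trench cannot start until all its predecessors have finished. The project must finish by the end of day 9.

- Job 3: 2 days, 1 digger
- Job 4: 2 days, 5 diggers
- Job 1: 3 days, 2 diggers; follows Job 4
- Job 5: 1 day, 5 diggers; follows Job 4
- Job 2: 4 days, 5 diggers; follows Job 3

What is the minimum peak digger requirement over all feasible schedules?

7

Early-start (Job 3@1, Job 4@1, Job 1@3, Job 5@3, Job 2@3) gives peak 12: d1:6  d2:6  d3:12  d4:7  d5:7  d6:5  d7:0  d8:0  d9:0.
Shift Job 2→4.
Schedule Job 3@1, Job 4@1, Job 1@3, Job 5@3, Job 2@4: d1:6  d2:6  d3:7  d4:7  d5:7  d6:5  d7:5  d8:0  d9:0 — peak 7.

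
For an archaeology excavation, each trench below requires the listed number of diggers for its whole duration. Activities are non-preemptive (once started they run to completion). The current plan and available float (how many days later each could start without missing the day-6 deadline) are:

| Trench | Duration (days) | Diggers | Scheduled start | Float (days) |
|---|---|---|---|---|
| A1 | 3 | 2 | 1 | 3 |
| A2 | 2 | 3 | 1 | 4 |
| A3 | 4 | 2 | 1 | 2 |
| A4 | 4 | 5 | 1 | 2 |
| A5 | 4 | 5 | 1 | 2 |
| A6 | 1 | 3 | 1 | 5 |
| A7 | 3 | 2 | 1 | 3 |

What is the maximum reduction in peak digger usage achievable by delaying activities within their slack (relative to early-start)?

8

Early-start peak: d1:22  d2:19  d3:16  d4:12  d5:0  d6:0 ⇒ 22.
Leveled (A1@1, A2@1, A3@1, A4@1, A5@3, A6@5, A7@4): d1:12  d2:12  d3:14  d4:14  d5:10  d6:7 ⇒ 14.
Reduction 22 − 14 = 8.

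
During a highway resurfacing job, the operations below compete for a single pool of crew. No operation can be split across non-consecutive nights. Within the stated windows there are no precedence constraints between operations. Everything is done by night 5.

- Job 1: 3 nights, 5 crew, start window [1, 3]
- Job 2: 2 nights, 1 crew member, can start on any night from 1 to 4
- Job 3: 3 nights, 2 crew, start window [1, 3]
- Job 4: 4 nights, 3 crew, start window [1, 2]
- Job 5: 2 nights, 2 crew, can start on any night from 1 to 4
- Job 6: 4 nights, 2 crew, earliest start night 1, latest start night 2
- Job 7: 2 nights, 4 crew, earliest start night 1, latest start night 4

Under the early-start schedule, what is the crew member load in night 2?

19

At early start, night 2 has: Job 1, Job 2, Job 3, Job 4, Job 5, Job 6, Job 7.
Demand: 5 + 1 + 2 + 3 + 2 + 2 + 4 = 19.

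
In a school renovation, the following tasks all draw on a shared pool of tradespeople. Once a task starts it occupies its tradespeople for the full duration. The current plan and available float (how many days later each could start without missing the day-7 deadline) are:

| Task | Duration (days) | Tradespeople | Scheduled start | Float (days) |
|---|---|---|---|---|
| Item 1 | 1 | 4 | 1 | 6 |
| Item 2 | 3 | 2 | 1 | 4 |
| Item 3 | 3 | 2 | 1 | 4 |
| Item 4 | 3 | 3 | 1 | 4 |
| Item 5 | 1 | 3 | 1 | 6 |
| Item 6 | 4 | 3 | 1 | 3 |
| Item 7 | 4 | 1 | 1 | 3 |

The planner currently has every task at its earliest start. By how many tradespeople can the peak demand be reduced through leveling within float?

11

Early-start peak: d1:18  d2:11  d3:11  d4:4  d5:0  d6:0  d7:0 ⇒ 18.
Leveled (Item 1@1, Item 2@1, Item 3@2, Item 4@5, Item 5@2, Item 6@3, Item 7@4): d1:6  d2:7  d3:7  d4:6  d5:7  d6:7  d7:4 ⇒ 7.
Reduction 18 − 7 = 11.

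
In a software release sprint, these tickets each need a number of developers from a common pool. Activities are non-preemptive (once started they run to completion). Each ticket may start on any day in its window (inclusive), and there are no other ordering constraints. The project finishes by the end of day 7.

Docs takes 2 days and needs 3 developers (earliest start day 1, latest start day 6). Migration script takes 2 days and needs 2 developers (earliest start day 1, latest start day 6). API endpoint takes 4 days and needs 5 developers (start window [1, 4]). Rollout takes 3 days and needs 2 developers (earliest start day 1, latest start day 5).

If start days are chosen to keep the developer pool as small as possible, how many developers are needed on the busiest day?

Early-start (Docs@1, Migration script@1, API endpoint@1, Rollout@1) gives peak 12: d1:12  d2:12  d3:7  d4:5  d5:0  d6:0  d7:0.
Shift API endpoint→3.
Schedule Docs@1, Migration script@1, API endpoint@3, Rollout@1: d1:7  d2:7  d3:7  d4:5  d5:5  d6:5  d7:0 — peak 7.

7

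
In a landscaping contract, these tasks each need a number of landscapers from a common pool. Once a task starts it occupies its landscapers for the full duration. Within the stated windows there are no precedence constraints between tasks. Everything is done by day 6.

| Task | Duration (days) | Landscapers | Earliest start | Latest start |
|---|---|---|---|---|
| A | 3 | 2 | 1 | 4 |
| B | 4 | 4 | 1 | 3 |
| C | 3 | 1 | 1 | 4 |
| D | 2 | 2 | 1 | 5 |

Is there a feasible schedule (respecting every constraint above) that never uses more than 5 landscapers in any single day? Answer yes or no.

The minimum achievable peak is 6; 5 < 6, so no feasible schedule stays within the cap.

no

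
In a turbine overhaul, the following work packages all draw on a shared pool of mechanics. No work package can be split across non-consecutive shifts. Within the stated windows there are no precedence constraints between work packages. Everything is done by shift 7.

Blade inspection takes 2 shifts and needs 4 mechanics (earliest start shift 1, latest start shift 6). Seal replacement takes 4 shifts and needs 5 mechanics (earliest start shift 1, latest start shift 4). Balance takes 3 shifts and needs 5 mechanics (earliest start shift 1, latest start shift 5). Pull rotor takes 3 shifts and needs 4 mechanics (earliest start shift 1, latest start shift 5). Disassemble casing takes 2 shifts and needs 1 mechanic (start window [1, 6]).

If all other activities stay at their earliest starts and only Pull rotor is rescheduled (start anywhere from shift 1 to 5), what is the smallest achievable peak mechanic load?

Pull rotor@1: s1:19  s2:19  s3:14  s4:5  s5:0  s6:0  s7:0 → peak 19
Pull rotor@2: s1:15  s2:19  s3:14  s4:9  s5:0  s6:0  s7:0 → peak 19
Pull rotor@3: s1:15  s2:15  s3:14  s4:9  s5:4  s6:0  s7:0 → peak 15
Pull rotor@4: s1:15  s2:15  s3:10  s4:9  s5:4  s6:4  s7:0 → peak 15
Pull rotor@5: s1:15  s2:15  s3:10  s4:5  s5:4  s6:4  s7:4 → peak 15
Best is Pull rotor@3, peak 15.

15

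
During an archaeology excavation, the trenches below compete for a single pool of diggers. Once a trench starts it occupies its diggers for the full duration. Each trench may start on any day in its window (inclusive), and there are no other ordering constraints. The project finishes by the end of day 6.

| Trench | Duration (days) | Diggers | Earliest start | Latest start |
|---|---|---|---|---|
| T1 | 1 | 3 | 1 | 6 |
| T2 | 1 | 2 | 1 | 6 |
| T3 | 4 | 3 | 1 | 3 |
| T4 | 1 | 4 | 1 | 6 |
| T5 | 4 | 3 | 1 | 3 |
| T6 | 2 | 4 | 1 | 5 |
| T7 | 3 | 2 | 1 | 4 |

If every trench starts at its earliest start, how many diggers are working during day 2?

At early start, day 2 has: T3, T5, T6, T7.
Demand: 3 + 3 + 4 + 2 = 12.

12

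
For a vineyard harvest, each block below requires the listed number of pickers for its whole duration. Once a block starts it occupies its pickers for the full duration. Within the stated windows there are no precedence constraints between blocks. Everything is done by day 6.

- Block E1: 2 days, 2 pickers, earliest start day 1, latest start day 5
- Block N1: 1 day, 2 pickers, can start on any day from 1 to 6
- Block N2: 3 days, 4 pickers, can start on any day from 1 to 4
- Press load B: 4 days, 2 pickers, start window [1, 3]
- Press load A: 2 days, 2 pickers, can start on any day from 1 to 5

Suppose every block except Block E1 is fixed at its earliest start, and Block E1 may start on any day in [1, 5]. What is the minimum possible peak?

10

Block E1@1: d1:12  d2:10  d3:6  d4:2  d5:0  d6:0 → peak 12
Block E1@2: d1:10  d2:10  d3:8  d4:2  d5:0  d6:0 → peak 10
Block E1@3: d1:10  d2:8  d3:8  d4:4  d5:0  d6:0 → peak 10
Block E1@4: d1:10  d2:8  d3:6  d4:4  d5:2  d6:0 → peak 10
Block E1@5: d1:10  d2:8  d3:6  d4:2  d5:2  d6:2 → peak 10
Best is Block E1@2, peak 10.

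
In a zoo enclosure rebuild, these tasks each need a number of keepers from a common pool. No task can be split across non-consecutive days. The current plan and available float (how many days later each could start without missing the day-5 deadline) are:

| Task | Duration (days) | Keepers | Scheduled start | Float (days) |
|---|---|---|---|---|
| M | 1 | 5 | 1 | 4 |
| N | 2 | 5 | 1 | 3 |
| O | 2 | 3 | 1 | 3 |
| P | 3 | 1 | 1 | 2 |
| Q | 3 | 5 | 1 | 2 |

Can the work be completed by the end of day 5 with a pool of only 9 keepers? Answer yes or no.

no

The minimum achievable peak is 10; 9 < 10, so no feasible schedule stays within the cap.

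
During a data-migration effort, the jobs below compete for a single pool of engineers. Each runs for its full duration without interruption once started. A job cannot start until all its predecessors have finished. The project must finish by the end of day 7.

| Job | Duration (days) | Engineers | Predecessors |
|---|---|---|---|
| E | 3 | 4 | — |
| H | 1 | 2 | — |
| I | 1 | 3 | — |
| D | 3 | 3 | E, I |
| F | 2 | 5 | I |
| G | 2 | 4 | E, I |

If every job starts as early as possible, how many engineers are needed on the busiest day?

9

Early-start schedule: E@1, H@1, I@1, D@4, F@2, G@4.
Load per day: day 1: 9, day 2: 9, day 3: 9, day 4: 7, day 5: 7, day 6: 3, day 7: 0.
Peak is 9.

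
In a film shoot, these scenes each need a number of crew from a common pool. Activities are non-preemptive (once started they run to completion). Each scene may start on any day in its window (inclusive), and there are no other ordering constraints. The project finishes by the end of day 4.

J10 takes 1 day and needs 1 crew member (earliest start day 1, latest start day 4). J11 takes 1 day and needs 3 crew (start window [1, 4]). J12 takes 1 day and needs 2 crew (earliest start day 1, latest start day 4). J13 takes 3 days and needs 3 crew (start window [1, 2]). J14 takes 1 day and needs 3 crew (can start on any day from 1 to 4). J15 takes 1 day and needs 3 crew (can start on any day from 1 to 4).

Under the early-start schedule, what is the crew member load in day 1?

15

At early start, day 1 has: J10, J11, J12, J13, J14, J15.
Demand: 1 + 3 + 2 + 3 + 3 + 3 = 15.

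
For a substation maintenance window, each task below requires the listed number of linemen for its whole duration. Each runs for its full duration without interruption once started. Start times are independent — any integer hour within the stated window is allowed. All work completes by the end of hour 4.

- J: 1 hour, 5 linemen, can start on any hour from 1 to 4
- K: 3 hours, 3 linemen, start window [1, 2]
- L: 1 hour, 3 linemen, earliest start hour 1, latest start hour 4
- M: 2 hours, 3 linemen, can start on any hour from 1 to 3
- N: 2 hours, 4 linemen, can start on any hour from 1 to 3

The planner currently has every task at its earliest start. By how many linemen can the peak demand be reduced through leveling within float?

9

Early-start peak: h1:18  h2:10  h3:3  h4:0 ⇒ 18.
Leveled (J@1, K@2, L@2, M@1, N@3): h1:8  h2:9  h3:7  h4:7 ⇒ 9.
Reduction 18 − 9 = 9.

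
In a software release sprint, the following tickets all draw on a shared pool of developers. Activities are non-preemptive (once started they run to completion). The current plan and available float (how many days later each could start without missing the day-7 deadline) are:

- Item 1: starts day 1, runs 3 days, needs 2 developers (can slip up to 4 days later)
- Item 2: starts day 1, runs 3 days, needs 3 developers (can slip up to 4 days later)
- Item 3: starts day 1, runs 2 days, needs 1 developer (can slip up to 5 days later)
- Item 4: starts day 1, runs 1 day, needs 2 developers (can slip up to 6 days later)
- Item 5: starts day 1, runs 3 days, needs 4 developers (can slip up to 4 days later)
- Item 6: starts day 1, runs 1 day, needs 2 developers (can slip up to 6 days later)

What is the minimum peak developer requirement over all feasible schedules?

5

Early-start (Item 1@1, Item 2@1, Item 3@1, Item 4@1, Item 5@1, Item 6@1) gives peak 14: d1:14  d2:10  d3:9  d4:0  d5:0  d6:0  d7:0.
Shift Item 3→4, Item 4→4, Item 5→5, Item 6→4.
Schedule Item 1@1, Item 2@1, Item 3@4, Item 4@4, Item 5@5, Item 6@4: d1:5  d2:5  d3:5  d4:5  d5:5  d6:4  d7:4 — peak 5.
Total developer-days = 33 over 7 days ⇒ peak ≥ ⌈33/7⌉ = 5, so 5 is optimal.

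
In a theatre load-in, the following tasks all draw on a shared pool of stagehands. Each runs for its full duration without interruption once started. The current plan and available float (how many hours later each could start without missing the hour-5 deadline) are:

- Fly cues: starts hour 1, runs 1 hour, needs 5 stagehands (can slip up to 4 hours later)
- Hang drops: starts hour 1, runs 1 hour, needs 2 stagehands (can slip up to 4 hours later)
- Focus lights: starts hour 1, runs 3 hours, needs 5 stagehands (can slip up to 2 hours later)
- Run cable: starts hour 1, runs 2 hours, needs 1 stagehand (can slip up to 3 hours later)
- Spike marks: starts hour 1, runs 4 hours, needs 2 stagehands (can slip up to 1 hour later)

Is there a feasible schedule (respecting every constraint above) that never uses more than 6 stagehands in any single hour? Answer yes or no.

Total stagehand-hours = 32; over 5 hours the average is 32/5 > 6, so some hour must exceed 6.

no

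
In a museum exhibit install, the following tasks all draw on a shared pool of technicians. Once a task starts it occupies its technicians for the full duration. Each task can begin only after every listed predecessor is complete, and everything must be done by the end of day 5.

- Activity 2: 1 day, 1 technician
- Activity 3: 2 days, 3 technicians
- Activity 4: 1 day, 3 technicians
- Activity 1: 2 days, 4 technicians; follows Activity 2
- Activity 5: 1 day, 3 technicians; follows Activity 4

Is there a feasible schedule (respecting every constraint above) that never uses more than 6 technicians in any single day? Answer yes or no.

yes

Schedule Activity 2@1, Activity 3@1, Activity 4@2, Activity 1@3, Activity 5@5: d1:4  d2:6  d3:4  d4:4  d5:3 — peak 6 ≤ 6.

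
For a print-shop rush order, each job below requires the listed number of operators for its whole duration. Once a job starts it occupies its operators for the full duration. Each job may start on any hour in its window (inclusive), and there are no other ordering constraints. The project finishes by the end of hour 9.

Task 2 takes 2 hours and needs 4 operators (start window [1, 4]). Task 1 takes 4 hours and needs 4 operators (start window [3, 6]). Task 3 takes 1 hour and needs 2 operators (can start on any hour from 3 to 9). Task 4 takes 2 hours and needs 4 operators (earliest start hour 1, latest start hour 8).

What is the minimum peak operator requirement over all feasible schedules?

4

Early-start (Task 2@1, Task 1@3, Task 3@3, Task 4@1) gives peak 8: h1:8  h2:8  h3:6  h4:4  h5:4  h6:4  h7:0  h8:0  h9:0.
Shift Task 3→7, Task 4→8.
Schedule Task 2@1, Task 1@3, Task 3@7, Task 4@8: h1:4  h2:4  h3:4  h4:4  h5:4  h6:4  h7:2  h8:4  h9:4 — peak 4.
Total operator-hours = 34 over 9 hours ⇒ peak ≥ ⌈34/9⌉ = 4, so 4 is optimal.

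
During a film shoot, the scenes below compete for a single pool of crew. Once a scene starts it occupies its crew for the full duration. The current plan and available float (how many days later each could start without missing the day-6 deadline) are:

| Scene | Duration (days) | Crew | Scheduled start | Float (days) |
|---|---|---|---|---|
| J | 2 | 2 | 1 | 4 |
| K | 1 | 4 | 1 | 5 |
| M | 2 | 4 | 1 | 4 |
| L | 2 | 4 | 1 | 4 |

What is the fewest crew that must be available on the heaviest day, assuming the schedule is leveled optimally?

6

Early-start (J@1, K@1, M@1, L@1) gives peak 14: d1:14  d2:10  d3:0  d4:0  d5:0  d6:0.
Shift M→2, L→4.
Schedule J@1, K@1, M@2, L@4: d1:6  d2:6  d3:4  d4:4  d5:4  d6:0 — peak 6.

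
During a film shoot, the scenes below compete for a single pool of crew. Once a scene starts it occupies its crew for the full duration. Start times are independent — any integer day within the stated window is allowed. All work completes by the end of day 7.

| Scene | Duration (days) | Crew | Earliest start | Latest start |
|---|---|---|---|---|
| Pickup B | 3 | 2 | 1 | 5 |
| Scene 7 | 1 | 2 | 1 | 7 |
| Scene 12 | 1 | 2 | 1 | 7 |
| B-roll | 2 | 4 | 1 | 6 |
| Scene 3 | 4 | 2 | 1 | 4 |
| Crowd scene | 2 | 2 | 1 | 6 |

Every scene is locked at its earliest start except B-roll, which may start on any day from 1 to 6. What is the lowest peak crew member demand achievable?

10

B-roll@1: d1:14  d2:10  d3:4  d4:2  d5:0  d6:0  d7:0 → peak 14
B-roll@2: d1:10  d2:10  d3:8  d4:2  d5:0  d6:0  d7:0 → peak 10
B-roll@3: d1:10  d2:6  d3:8  d4:6  d5:0  d6:0  d7:0 → peak 10
B-roll@4: d1:10  d2:6  d3:4  d4:6  d5:4  d6:0  d7:0 → peak 10
B-roll@5: d1:10  d2:6  d3:4  d4:2  d5:4  d6:4  d7:0 → peak 10
B-roll@6: d1:10  d2:6  d3:4  d4:2  d5:0  d6:4  d7:4 → peak 10
Best is B-roll@2, peak 10.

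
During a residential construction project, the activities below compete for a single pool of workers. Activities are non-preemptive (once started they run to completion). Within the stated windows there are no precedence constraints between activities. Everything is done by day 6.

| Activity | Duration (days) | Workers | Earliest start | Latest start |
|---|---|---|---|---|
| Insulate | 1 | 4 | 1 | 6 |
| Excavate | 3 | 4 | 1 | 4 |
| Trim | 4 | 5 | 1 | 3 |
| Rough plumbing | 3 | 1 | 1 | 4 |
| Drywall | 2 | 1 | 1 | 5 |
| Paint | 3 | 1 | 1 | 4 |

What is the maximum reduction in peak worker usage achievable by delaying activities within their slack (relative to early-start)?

7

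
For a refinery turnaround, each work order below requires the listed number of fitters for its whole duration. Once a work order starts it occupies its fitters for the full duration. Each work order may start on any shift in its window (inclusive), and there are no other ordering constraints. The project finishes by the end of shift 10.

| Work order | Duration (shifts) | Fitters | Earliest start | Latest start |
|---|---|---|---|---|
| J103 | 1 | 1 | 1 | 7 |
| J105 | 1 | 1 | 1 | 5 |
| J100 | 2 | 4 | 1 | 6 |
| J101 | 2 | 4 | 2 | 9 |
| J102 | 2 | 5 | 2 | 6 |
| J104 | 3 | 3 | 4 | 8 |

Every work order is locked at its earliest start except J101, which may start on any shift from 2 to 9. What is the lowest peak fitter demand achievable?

9

J101@2: s1:6  s2:13  s3:9  s4:3  s5:3  s6:3  s7:0  s8:0  s9:0  s10:0 → peak 13
J101@3: s1:6  s2:9  s3:9  s4:7  s5:3  s6:3  s7:0  s8:0  s9:0  s10:0 → peak 9
J101@4: s1:6  s2:9  s3:5  s4:7  s5:7  s6:3  s7:0  s8:0  s9:0  s10:0 → peak 9
J101@5: s1:6  s2:9  s3:5  s4:3  s5:7  s6:7  s7:0  s8:0  s9:0  s10:0 → peak 9
J101@6: s1:6  s2:9  s3:5  s4:3  s5:3  s6:7  s7:4  s8:0  s9:0  s10:0 → peak 9
J101@7: s1:6  s2:9  s3:5  s4:3  s5:3  s6:3  s7:4  s8:4  s9:0  s10:0 → peak 9
J101@8: s1:6  s2:9  s3:5  s4:3  s5:3  s6:3  s7:0  s8:4  s9:4  s10:0 → peak 9
J101@9: s1:6  s2:9  s3:5  s4:3  s5:3  s6:3  s7:0  s8:0  s9:4  s10:4 → peak 9
Best is J101@3, peak 9.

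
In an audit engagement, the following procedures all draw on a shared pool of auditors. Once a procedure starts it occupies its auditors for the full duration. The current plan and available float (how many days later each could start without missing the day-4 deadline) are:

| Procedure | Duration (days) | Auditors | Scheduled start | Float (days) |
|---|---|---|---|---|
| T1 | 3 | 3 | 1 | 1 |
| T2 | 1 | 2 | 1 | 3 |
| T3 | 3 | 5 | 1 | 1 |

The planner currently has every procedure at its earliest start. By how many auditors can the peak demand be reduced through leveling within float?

Early-start peak: d1:10  d2:8  d3:8  d4:0 ⇒ 10.
Leveled (T1@1, T2@1, T3@2): d1:5  d2:8  d3:8  d4:5 ⇒ 8.
Reduction 10 − 8 = 2.

2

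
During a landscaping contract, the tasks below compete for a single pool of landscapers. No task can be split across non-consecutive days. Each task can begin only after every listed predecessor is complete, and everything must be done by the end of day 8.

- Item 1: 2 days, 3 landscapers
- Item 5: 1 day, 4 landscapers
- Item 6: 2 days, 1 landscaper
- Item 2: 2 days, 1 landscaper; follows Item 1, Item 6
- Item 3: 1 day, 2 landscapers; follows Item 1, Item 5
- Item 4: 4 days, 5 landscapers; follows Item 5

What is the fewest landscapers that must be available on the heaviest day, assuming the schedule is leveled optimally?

5

Early-start (Item 1@1, Item 5@1, Item 6@1, Item 2@3, Item 3@3, Item 4@2) gives peak 9: d1:8  d2:9  d3:8  d4:6  d5:5  d6:0  d7:0  d8:0.
Shift Item 5→3, Item 3→4, Item 4→5.
Schedule Item 1@1, Item 5@3, Item 6@1, Item 2@3, Item 3@4, Item 4@5: d1:4  d2:4  d3:5  d4:3  d5:5  d6:5  d7:5  d8:5 — peak 5.
Total landscaper-days = 36 over 8 days ⇒ peak ≥ ⌈36/8⌉ = 5, so 5 is optimal.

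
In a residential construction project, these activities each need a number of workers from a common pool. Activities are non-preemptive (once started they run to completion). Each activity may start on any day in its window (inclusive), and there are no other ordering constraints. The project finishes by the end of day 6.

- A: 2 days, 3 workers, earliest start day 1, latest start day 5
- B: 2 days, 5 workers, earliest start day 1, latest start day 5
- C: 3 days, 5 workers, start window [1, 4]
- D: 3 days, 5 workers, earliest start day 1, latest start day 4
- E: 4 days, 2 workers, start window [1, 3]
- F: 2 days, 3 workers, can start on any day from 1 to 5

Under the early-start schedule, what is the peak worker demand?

23

Early-start schedule: A@1, B@1, C@1, D@1, E@1, F@1.
Load per day: day 1: 23, day 2: 23, day 3: 12, day 4: 2, day 5: 0, day 6: 0.
Peak is 23.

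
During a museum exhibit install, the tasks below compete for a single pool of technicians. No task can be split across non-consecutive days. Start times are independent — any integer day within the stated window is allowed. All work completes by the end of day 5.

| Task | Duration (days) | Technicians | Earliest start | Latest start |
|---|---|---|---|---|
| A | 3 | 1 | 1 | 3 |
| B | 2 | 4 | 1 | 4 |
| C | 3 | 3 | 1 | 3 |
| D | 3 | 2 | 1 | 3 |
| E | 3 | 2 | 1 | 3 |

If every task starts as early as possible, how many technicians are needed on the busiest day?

Early-start schedule: A@1, B@1, C@1, D@1, E@1.
Load per day: day 1: 12, day 2: 12, day 3: 8, day 4: 0, day 5: 0.
Peak is 12.

12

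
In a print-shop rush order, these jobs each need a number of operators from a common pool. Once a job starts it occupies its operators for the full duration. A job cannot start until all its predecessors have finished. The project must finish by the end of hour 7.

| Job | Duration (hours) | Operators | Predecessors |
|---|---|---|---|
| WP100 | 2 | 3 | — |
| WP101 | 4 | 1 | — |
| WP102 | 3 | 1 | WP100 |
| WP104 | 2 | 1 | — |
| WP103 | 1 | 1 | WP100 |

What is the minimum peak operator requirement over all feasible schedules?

Early-start (WP100@1, WP101@1, WP102@3, WP104@1, WP103@3) gives peak 5: h1:5  h2:5  h3:3  h4:2  h5:1  h6:0  h7:0.
Shift WP101→3, WP104→3, WP103→5.
Schedule WP100@1, WP101@3, WP102@3, WP104@3, WP103@5: h1:3  h2:3  h3:3  h4:3  h5:3  h6:1  h7:0 — peak 3.
Total operator-hours = 16 over 7 hours ⇒ peak ≥ ⌈16/7⌉ = 3, so 3 is optimal.

3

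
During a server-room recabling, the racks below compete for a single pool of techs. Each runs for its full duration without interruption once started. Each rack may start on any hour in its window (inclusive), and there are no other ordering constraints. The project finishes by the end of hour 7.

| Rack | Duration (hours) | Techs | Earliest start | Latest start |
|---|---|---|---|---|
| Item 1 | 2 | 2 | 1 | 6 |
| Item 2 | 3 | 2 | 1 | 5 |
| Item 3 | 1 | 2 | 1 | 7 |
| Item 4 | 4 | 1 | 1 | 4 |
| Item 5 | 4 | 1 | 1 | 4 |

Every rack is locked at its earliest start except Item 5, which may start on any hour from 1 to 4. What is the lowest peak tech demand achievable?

7

Item 5@1: h1:8  h2:6  h3:4  h4:2  h5:0  h6:0  h7:0 → peak 8
Item 5@2: h1:7  h2:6  h3:4  h4:2  h5:1  h6:0  h7:0 → peak 7
Item 5@3: h1:7  h2:5  h3:4  h4:2  h5:1  h6:1  h7:0 → peak 7
Item 5@4: h1:7  h2:5  h3:3  h4:2  h5:1  h6:1  h7:1 → peak 7
Best is Item 5@2, peak 7.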